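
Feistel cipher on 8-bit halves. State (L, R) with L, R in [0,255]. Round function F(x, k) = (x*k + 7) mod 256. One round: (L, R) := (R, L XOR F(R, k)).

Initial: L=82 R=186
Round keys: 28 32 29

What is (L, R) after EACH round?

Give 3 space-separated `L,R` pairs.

Round 1 (k=28): L=186 R=13
Round 2 (k=32): L=13 R=29
Round 3 (k=29): L=29 R=93

Answer: 186,13 13,29 29,93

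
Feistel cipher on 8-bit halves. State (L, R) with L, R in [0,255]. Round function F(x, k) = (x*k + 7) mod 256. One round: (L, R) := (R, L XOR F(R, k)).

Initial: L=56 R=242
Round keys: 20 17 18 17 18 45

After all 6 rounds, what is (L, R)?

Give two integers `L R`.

Round 1 (k=20): L=242 R=215
Round 2 (k=17): L=215 R=188
Round 3 (k=18): L=188 R=232
Round 4 (k=17): L=232 R=211
Round 5 (k=18): L=211 R=53
Round 6 (k=45): L=53 R=139

Answer: 53 139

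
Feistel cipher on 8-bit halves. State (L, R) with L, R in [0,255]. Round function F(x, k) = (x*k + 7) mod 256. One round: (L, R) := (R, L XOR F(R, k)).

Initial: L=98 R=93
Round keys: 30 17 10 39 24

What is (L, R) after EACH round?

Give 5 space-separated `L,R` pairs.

Answer: 93,143 143,219 219,26 26,38 38,141

Derivation:
Round 1 (k=30): L=93 R=143
Round 2 (k=17): L=143 R=219
Round 3 (k=10): L=219 R=26
Round 4 (k=39): L=26 R=38
Round 5 (k=24): L=38 R=141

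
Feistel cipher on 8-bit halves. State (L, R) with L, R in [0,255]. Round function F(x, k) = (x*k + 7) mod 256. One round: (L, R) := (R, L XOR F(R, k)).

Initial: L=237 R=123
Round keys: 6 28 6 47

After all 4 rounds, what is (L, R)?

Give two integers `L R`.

Round 1 (k=6): L=123 R=4
Round 2 (k=28): L=4 R=12
Round 3 (k=6): L=12 R=75
Round 4 (k=47): L=75 R=192

Answer: 75 192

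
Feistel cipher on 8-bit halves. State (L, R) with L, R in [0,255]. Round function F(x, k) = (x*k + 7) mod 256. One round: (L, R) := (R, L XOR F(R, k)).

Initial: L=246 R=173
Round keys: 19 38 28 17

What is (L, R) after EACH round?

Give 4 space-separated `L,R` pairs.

Answer: 173,40 40,90 90,247 247,52

Derivation:
Round 1 (k=19): L=173 R=40
Round 2 (k=38): L=40 R=90
Round 3 (k=28): L=90 R=247
Round 4 (k=17): L=247 R=52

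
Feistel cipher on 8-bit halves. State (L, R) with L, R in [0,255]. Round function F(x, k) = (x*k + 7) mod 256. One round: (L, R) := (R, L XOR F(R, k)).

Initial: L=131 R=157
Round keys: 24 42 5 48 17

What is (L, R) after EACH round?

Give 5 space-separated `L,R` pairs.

Round 1 (k=24): L=157 R=60
Round 2 (k=42): L=60 R=66
Round 3 (k=5): L=66 R=109
Round 4 (k=48): L=109 R=53
Round 5 (k=17): L=53 R=225

Answer: 157,60 60,66 66,109 109,53 53,225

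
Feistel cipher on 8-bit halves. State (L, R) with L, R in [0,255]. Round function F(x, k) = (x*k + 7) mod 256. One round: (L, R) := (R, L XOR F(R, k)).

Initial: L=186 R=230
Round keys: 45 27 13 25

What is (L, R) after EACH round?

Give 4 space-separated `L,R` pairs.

Round 1 (k=45): L=230 R=207
Round 2 (k=27): L=207 R=58
Round 3 (k=13): L=58 R=54
Round 4 (k=25): L=54 R=119

Answer: 230,207 207,58 58,54 54,119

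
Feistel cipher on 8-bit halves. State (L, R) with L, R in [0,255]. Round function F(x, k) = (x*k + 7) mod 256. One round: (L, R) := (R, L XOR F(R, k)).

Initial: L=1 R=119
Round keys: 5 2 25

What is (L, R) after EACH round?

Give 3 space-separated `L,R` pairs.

Round 1 (k=5): L=119 R=91
Round 2 (k=2): L=91 R=202
Round 3 (k=25): L=202 R=154

Answer: 119,91 91,202 202,154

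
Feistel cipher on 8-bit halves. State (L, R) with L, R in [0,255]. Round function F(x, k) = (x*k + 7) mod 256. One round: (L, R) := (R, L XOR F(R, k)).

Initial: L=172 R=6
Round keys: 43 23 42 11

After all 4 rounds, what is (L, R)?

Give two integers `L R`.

Round 1 (k=43): L=6 R=165
Round 2 (k=23): L=165 R=220
Round 3 (k=42): L=220 R=186
Round 4 (k=11): L=186 R=217

Answer: 186 217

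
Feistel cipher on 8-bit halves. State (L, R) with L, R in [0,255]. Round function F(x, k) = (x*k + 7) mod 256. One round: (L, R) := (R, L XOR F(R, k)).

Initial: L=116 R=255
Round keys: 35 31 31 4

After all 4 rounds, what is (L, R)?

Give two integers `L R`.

Answer: 239 75

Derivation:
Round 1 (k=35): L=255 R=144
Round 2 (k=31): L=144 R=136
Round 3 (k=31): L=136 R=239
Round 4 (k=4): L=239 R=75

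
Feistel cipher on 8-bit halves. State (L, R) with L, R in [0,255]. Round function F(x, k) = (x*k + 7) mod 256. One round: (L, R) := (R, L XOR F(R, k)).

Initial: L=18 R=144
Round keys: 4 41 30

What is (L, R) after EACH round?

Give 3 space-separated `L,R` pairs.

Answer: 144,85 85,52 52,74

Derivation:
Round 1 (k=4): L=144 R=85
Round 2 (k=41): L=85 R=52
Round 3 (k=30): L=52 R=74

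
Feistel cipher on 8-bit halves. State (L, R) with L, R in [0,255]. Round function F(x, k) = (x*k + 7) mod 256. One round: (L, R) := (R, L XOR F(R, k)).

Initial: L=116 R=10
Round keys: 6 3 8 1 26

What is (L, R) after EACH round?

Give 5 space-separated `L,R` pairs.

Round 1 (k=6): L=10 R=55
Round 2 (k=3): L=55 R=166
Round 3 (k=8): L=166 R=0
Round 4 (k=1): L=0 R=161
Round 5 (k=26): L=161 R=97

Answer: 10,55 55,166 166,0 0,161 161,97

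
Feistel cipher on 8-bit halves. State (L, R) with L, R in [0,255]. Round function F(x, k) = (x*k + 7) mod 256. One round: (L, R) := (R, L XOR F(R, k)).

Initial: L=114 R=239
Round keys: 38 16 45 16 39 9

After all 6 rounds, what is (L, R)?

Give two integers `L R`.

Round 1 (k=38): L=239 R=243
Round 2 (k=16): L=243 R=216
Round 3 (k=45): L=216 R=12
Round 4 (k=16): L=12 R=31
Round 5 (k=39): L=31 R=204
Round 6 (k=9): L=204 R=44

Answer: 204 44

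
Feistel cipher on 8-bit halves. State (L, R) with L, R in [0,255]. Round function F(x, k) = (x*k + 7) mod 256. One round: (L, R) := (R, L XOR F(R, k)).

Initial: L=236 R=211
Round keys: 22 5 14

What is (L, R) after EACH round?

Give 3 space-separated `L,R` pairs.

Round 1 (k=22): L=211 R=197
Round 2 (k=5): L=197 R=51
Round 3 (k=14): L=51 R=20

Answer: 211,197 197,51 51,20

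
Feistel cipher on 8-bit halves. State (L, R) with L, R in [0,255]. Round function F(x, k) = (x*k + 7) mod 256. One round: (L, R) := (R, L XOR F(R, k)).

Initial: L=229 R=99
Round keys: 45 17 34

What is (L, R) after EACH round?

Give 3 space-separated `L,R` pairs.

Round 1 (k=45): L=99 R=139
Round 2 (k=17): L=139 R=33
Round 3 (k=34): L=33 R=226

Answer: 99,139 139,33 33,226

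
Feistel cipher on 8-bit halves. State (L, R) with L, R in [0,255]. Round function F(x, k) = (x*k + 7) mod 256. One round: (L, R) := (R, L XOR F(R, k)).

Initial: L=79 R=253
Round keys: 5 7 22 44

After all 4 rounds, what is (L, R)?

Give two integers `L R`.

Round 1 (k=5): L=253 R=183
Round 2 (k=7): L=183 R=245
Round 3 (k=22): L=245 R=162
Round 4 (k=44): L=162 R=42

Answer: 162 42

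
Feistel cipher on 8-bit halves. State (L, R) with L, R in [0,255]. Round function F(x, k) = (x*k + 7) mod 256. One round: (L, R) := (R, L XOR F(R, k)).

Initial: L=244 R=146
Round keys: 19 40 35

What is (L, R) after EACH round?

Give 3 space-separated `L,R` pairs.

Round 1 (k=19): L=146 R=41
Round 2 (k=40): L=41 R=253
Round 3 (k=35): L=253 R=183

Answer: 146,41 41,253 253,183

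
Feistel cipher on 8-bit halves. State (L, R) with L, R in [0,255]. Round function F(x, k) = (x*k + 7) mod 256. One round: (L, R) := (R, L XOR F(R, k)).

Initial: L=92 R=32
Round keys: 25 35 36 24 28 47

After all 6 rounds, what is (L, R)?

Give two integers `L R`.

Round 1 (k=25): L=32 R=123
Round 2 (k=35): L=123 R=248
Round 3 (k=36): L=248 R=156
Round 4 (k=24): L=156 R=95
Round 5 (k=28): L=95 R=247
Round 6 (k=47): L=247 R=63

Answer: 247 63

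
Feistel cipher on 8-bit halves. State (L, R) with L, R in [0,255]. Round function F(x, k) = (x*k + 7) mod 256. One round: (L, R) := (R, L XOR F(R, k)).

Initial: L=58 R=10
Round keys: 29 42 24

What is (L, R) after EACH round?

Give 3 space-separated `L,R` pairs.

Answer: 10,19 19,47 47,124

Derivation:
Round 1 (k=29): L=10 R=19
Round 2 (k=42): L=19 R=47
Round 3 (k=24): L=47 R=124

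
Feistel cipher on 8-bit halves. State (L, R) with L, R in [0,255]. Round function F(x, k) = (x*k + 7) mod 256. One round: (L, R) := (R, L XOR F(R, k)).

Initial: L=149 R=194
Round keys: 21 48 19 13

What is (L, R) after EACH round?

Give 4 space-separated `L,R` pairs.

Answer: 194,100 100,5 5,2 2,36

Derivation:
Round 1 (k=21): L=194 R=100
Round 2 (k=48): L=100 R=5
Round 3 (k=19): L=5 R=2
Round 4 (k=13): L=2 R=36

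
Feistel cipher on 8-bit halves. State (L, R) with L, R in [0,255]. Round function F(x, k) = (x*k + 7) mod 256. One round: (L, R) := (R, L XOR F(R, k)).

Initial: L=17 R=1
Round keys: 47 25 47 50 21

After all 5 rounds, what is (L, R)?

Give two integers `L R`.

Round 1 (k=47): L=1 R=39
Round 2 (k=25): L=39 R=215
Round 3 (k=47): L=215 R=167
Round 4 (k=50): L=167 R=114
Round 5 (k=21): L=114 R=198

Answer: 114 198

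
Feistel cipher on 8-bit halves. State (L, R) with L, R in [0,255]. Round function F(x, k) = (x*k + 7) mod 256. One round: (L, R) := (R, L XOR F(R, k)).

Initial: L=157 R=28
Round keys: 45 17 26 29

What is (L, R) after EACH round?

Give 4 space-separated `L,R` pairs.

Answer: 28,110 110,73 73,31 31,195

Derivation:
Round 1 (k=45): L=28 R=110
Round 2 (k=17): L=110 R=73
Round 3 (k=26): L=73 R=31
Round 4 (k=29): L=31 R=195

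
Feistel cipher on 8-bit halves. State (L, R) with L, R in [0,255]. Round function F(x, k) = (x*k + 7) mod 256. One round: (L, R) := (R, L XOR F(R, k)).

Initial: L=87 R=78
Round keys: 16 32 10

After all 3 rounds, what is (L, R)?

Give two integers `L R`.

Round 1 (k=16): L=78 R=176
Round 2 (k=32): L=176 R=73
Round 3 (k=10): L=73 R=81

Answer: 73 81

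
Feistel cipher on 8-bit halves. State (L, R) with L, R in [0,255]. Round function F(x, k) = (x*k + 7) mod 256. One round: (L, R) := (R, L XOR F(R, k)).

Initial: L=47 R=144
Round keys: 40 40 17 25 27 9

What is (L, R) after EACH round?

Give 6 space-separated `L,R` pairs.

Answer: 144,168 168,215 215,230 230,170 170,19 19,24

Derivation:
Round 1 (k=40): L=144 R=168
Round 2 (k=40): L=168 R=215
Round 3 (k=17): L=215 R=230
Round 4 (k=25): L=230 R=170
Round 5 (k=27): L=170 R=19
Round 6 (k=9): L=19 R=24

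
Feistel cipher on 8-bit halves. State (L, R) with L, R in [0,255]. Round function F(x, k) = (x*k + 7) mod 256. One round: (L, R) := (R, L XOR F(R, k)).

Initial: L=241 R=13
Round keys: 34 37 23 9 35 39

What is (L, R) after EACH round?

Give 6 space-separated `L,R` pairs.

Answer: 13,48 48,250 250,77 77,70 70,212 212,21

Derivation:
Round 1 (k=34): L=13 R=48
Round 2 (k=37): L=48 R=250
Round 3 (k=23): L=250 R=77
Round 4 (k=9): L=77 R=70
Round 5 (k=35): L=70 R=212
Round 6 (k=39): L=212 R=21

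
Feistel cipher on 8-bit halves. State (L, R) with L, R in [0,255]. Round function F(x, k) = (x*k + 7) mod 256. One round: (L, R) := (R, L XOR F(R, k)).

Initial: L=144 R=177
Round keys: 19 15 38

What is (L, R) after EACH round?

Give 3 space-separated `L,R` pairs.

Round 1 (k=19): L=177 R=186
Round 2 (k=15): L=186 R=92
Round 3 (k=38): L=92 R=21

Answer: 177,186 186,92 92,21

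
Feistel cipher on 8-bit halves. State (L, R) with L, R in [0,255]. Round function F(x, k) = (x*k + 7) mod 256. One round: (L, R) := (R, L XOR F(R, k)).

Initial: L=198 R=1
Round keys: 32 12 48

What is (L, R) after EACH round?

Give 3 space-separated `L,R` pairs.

Round 1 (k=32): L=1 R=225
Round 2 (k=12): L=225 R=146
Round 3 (k=48): L=146 R=134

Answer: 1,225 225,146 146,134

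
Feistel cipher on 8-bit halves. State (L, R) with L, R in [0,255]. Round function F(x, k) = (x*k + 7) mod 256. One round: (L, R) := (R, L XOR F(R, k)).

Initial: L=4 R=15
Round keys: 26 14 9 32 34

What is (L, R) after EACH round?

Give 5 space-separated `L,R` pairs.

Round 1 (k=26): L=15 R=137
Round 2 (k=14): L=137 R=138
Round 3 (k=9): L=138 R=104
Round 4 (k=32): L=104 R=141
Round 5 (k=34): L=141 R=169

Answer: 15,137 137,138 138,104 104,141 141,169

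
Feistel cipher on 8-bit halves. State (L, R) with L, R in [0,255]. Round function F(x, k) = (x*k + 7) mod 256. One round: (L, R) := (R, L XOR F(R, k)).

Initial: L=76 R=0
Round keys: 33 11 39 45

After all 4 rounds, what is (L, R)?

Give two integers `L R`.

Round 1 (k=33): L=0 R=75
Round 2 (k=11): L=75 R=64
Round 3 (k=39): L=64 R=140
Round 4 (k=45): L=140 R=227

Answer: 140 227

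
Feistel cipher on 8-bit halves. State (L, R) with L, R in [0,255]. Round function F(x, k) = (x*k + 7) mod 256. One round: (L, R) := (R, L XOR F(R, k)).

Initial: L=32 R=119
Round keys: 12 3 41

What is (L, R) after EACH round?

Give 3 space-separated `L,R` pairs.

Answer: 119,187 187,79 79,21

Derivation:
Round 1 (k=12): L=119 R=187
Round 2 (k=3): L=187 R=79
Round 3 (k=41): L=79 R=21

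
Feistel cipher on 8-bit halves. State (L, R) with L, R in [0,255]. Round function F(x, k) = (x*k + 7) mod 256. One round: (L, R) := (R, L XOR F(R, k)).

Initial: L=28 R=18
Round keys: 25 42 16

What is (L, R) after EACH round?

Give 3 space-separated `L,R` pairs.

Round 1 (k=25): L=18 R=213
Round 2 (k=42): L=213 R=235
Round 3 (k=16): L=235 R=98

Answer: 18,213 213,235 235,98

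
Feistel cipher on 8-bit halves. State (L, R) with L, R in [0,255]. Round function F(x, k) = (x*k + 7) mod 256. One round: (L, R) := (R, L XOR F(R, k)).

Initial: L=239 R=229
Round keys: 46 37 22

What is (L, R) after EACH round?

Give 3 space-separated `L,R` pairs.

Round 1 (k=46): L=229 R=194
Round 2 (k=37): L=194 R=244
Round 3 (k=22): L=244 R=61

Answer: 229,194 194,244 244,61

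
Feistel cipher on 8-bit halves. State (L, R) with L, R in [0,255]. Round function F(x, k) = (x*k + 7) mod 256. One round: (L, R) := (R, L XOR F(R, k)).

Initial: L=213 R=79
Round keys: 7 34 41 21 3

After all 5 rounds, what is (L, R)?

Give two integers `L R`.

Answer: 105 82

Derivation:
Round 1 (k=7): L=79 R=229
Round 2 (k=34): L=229 R=62
Round 3 (k=41): L=62 R=16
Round 4 (k=21): L=16 R=105
Round 5 (k=3): L=105 R=82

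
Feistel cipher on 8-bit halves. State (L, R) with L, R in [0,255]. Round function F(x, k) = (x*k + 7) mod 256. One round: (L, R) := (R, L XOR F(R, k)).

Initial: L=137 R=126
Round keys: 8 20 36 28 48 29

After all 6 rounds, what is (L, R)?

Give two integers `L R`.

Answer: 178 195

Derivation:
Round 1 (k=8): L=126 R=126
Round 2 (k=20): L=126 R=161
Round 3 (k=36): L=161 R=213
Round 4 (k=28): L=213 R=242
Round 5 (k=48): L=242 R=178
Round 6 (k=29): L=178 R=195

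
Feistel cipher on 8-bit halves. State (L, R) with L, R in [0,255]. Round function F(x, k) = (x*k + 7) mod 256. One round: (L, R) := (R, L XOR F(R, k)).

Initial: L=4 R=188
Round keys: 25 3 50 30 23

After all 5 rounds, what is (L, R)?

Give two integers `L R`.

Answer: 199 136

Derivation:
Round 1 (k=25): L=188 R=103
Round 2 (k=3): L=103 R=128
Round 3 (k=50): L=128 R=96
Round 4 (k=30): L=96 R=199
Round 5 (k=23): L=199 R=136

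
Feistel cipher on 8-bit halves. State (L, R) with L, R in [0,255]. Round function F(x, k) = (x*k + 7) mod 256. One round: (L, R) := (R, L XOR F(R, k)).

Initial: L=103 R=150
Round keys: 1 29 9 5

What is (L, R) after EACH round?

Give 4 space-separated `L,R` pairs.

Round 1 (k=1): L=150 R=250
Round 2 (k=29): L=250 R=207
Round 3 (k=9): L=207 R=180
Round 4 (k=5): L=180 R=68

Answer: 150,250 250,207 207,180 180,68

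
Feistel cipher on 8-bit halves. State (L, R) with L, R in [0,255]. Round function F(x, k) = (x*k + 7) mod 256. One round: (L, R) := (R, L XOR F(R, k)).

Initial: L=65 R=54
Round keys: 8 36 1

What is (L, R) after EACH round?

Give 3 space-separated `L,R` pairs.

Answer: 54,246 246,169 169,70

Derivation:
Round 1 (k=8): L=54 R=246
Round 2 (k=36): L=246 R=169
Round 3 (k=1): L=169 R=70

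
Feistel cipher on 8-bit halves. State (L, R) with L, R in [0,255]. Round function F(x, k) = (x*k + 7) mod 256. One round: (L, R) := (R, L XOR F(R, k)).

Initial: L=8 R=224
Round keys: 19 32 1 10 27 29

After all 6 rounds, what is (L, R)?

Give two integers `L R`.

Answer: 184 137

Derivation:
Round 1 (k=19): L=224 R=175
Round 2 (k=32): L=175 R=7
Round 3 (k=1): L=7 R=161
Round 4 (k=10): L=161 R=86
Round 5 (k=27): L=86 R=184
Round 6 (k=29): L=184 R=137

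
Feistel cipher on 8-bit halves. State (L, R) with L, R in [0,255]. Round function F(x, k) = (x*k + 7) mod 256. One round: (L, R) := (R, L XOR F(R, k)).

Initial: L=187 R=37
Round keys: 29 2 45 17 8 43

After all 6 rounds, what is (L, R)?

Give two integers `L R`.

Round 1 (k=29): L=37 R=131
Round 2 (k=2): L=131 R=40
Round 3 (k=45): L=40 R=140
Round 4 (k=17): L=140 R=123
Round 5 (k=8): L=123 R=83
Round 6 (k=43): L=83 R=131

Answer: 83 131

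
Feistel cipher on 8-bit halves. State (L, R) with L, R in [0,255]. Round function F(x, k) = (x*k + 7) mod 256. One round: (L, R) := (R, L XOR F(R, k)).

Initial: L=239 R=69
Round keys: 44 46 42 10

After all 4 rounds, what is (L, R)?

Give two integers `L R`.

Answer: 103 103

Derivation:
Round 1 (k=44): L=69 R=12
Round 2 (k=46): L=12 R=106
Round 3 (k=42): L=106 R=103
Round 4 (k=10): L=103 R=103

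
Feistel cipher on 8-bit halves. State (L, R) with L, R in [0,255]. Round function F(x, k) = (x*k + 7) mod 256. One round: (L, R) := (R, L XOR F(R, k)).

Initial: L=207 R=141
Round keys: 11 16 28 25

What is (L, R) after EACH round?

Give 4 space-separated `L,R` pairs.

Answer: 141,217 217,26 26,6 6,135

Derivation:
Round 1 (k=11): L=141 R=217
Round 2 (k=16): L=217 R=26
Round 3 (k=28): L=26 R=6
Round 4 (k=25): L=6 R=135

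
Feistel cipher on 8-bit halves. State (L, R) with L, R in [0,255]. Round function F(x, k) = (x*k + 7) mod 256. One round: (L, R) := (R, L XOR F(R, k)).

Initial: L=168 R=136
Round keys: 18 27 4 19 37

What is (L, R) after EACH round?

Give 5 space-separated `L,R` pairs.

Answer: 136,63 63,36 36,168 168,91 91,134

Derivation:
Round 1 (k=18): L=136 R=63
Round 2 (k=27): L=63 R=36
Round 3 (k=4): L=36 R=168
Round 4 (k=19): L=168 R=91
Round 5 (k=37): L=91 R=134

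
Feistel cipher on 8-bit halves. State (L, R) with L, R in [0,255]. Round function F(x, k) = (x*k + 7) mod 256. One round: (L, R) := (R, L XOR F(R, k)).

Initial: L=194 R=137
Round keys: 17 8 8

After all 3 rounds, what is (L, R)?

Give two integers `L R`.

Answer: 158 21

Derivation:
Round 1 (k=17): L=137 R=226
Round 2 (k=8): L=226 R=158
Round 3 (k=8): L=158 R=21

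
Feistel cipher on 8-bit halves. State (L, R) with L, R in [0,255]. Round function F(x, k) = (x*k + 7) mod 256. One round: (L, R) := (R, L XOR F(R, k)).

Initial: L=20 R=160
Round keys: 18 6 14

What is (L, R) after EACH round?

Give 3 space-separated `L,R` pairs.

Answer: 160,83 83,89 89,182

Derivation:
Round 1 (k=18): L=160 R=83
Round 2 (k=6): L=83 R=89
Round 3 (k=14): L=89 R=182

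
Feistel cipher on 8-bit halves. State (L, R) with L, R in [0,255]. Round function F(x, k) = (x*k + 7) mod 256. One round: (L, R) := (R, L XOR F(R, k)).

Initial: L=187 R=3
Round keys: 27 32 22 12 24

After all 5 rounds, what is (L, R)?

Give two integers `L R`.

Round 1 (k=27): L=3 R=227
Round 2 (k=32): L=227 R=100
Round 3 (k=22): L=100 R=124
Round 4 (k=12): L=124 R=179
Round 5 (k=24): L=179 R=179

Answer: 179 179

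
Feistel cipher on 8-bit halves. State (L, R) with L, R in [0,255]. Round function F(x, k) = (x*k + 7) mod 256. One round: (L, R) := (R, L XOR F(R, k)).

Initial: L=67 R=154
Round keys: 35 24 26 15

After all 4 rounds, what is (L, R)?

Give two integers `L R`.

Answer: 15 101

Derivation:
Round 1 (k=35): L=154 R=86
Round 2 (k=24): L=86 R=141
Round 3 (k=26): L=141 R=15
Round 4 (k=15): L=15 R=101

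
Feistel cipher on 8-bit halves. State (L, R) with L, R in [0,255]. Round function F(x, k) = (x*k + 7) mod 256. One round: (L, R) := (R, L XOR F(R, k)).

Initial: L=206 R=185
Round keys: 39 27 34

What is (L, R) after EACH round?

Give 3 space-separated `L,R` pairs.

Answer: 185,248 248,150 150,11

Derivation:
Round 1 (k=39): L=185 R=248
Round 2 (k=27): L=248 R=150
Round 3 (k=34): L=150 R=11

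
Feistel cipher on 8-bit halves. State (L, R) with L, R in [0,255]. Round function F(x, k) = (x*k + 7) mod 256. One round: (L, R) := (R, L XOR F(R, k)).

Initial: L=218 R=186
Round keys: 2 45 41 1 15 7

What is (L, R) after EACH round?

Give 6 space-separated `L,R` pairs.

Answer: 186,161 161,238 238,132 132,101 101,118 118,36

Derivation:
Round 1 (k=2): L=186 R=161
Round 2 (k=45): L=161 R=238
Round 3 (k=41): L=238 R=132
Round 4 (k=1): L=132 R=101
Round 5 (k=15): L=101 R=118
Round 6 (k=7): L=118 R=36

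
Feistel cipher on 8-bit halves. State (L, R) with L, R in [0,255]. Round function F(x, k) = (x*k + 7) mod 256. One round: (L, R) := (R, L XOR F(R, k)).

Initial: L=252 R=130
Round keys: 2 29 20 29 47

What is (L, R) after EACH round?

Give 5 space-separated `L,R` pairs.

Answer: 130,247 247,128 128,240 240,183 183,80

Derivation:
Round 1 (k=2): L=130 R=247
Round 2 (k=29): L=247 R=128
Round 3 (k=20): L=128 R=240
Round 4 (k=29): L=240 R=183
Round 5 (k=47): L=183 R=80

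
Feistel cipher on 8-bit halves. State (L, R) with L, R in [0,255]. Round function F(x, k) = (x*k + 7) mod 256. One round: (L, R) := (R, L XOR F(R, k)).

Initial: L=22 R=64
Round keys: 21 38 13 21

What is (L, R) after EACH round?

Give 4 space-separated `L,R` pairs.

Answer: 64,81 81,77 77,161 161,113

Derivation:
Round 1 (k=21): L=64 R=81
Round 2 (k=38): L=81 R=77
Round 3 (k=13): L=77 R=161
Round 4 (k=21): L=161 R=113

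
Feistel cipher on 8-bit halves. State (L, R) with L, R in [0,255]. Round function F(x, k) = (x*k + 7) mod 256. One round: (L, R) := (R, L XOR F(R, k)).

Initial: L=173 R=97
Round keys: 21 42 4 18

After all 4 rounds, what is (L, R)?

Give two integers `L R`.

Answer: 150 163

Derivation:
Round 1 (k=21): L=97 R=81
Round 2 (k=42): L=81 R=48
Round 3 (k=4): L=48 R=150
Round 4 (k=18): L=150 R=163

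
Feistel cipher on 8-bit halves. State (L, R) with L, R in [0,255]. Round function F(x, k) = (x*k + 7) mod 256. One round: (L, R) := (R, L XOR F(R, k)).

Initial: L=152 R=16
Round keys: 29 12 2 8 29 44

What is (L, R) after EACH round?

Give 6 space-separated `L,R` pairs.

Round 1 (k=29): L=16 R=79
Round 2 (k=12): L=79 R=171
Round 3 (k=2): L=171 R=18
Round 4 (k=8): L=18 R=60
Round 5 (k=29): L=60 R=193
Round 6 (k=44): L=193 R=15

Answer: 16,79 79,171 171,18 18,60 60,193 193,15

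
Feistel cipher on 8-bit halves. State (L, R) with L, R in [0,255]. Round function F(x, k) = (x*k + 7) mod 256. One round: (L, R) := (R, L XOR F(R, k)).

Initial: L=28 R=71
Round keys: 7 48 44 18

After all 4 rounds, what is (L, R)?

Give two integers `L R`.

Answer: 227 125

Derivation:
Round 1 (k=7): L=71 R=228
Round 2 (k=48): L=228 R=128
Round 3 (k=44): L=128 R=227
Round 4 (k=18): L=227 R=125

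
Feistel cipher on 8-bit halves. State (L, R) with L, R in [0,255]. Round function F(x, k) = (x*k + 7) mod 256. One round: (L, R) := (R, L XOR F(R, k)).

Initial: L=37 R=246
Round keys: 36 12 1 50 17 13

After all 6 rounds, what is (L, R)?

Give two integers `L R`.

Answer: 243 172

Derivation:
Round 1 (k=36): L=246 R=186
Round 2 (k=12): L=186 R=73
Round 3 (k=1): L=73 R=234
Round 4 (k=50): L=234 R=242
Round 5 (k=17): L=242 R=243
Round 6 (k=13): L=243 R=172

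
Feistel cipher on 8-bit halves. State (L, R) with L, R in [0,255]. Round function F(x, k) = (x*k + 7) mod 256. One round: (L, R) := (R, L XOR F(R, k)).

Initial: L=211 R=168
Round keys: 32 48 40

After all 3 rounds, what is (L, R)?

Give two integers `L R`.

Answer: 111 139

Derivation:
Round 1 (k=32): L=168 R=212
Round 2 (k=48): L=212 R=111
Round 3 (k=40): L=111 R=139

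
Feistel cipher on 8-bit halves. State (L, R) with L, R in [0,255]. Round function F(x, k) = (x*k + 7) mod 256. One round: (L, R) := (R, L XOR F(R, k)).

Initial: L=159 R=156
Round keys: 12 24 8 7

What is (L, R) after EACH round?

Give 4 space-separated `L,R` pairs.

Answer: 156,200 200,91 91,23 23,243

Derivation:
Round 1 (k=12): L=156 R=200
Round 2 (k=24): L=200 R=91
Round 3 (k=8): L=91 R=23
Round 4 (k=7): L=23 R=243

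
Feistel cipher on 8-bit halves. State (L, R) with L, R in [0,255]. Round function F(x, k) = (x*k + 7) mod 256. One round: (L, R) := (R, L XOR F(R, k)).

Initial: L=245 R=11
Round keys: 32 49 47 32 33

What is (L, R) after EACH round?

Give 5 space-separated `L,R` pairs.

Round 1 (k=32): L=11 R=146
Round 2 (k=49): L=146 R=242
Round 3 (k=47): L=242 R=231
Round 4 (k=32): L=231 R=21
Round 5 (k=33): L=21 R=91

Answer: 11,146 146,242 242,231 231,21 21,91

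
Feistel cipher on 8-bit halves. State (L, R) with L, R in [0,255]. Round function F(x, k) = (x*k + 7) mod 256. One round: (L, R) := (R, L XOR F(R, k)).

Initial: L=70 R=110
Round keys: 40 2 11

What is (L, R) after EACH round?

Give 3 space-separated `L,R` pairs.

Round 1 (k=40): L=110 R=113
Round 2 (k=2): L=113 R=135
Round 3 (k=11): L=135 R=165

Answer: 110,113 113,135 135,165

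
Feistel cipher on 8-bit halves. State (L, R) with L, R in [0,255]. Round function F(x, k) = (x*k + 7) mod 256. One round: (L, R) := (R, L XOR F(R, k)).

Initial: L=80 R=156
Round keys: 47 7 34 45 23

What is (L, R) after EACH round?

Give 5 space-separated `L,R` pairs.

Round 1 (k=47): L=156 R=251
Round 2 (k=7): L=251 R=120
Round 3 (k=34): L=120 R=12
Round 4 (k=45): L=12 R=91
Round 5 (k=23): L=91 R=56

Answer: 156,251 251,120 120,12 12,91 91,56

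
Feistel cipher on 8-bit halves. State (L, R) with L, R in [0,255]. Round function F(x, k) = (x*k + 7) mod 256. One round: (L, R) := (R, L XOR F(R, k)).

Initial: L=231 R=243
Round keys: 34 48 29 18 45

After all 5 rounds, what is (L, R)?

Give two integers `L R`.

Answer: 205 241

Derivation:
Round 1 (k=34): L=243 R=170
Round 2 (k=48): L=170 R=20
Round 3 (k=29): L=20 R=225
Round 4 (k=18): L=225 R=205
Round 5 (k=45): L=205 R=241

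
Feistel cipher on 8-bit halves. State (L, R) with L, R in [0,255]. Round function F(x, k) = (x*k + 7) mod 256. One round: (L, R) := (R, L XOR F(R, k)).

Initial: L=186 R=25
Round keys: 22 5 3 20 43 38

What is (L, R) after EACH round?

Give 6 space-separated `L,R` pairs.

Round 1 (k=22): L=25 R=151
Round 2 (k=5): L=151 R=227
Round 3 (k=3): L=227 R=39
Round 4 (k=20): L=39 R=240
Round 5 (k=43): L=240 R=112
Round 6 (k=38): L=112 R=87

Answer: 25,151 151,227 227,39 39,240 240,112 112,87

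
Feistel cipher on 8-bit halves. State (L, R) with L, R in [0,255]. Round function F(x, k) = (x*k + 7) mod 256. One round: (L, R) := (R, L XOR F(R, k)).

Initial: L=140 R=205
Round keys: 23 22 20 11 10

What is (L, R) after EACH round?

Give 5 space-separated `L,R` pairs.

Answer: 205,254 254,22 22,65 65,196 196,238

Derivation:
Round 1 (k=23): L=205 R=254
Round 2 (k=22): L=254 R=22
Round 3 (k=20): L=22 R=65
Round 4 (k=11): L=65 R=196
Round 5 (k=10): L=196 R=238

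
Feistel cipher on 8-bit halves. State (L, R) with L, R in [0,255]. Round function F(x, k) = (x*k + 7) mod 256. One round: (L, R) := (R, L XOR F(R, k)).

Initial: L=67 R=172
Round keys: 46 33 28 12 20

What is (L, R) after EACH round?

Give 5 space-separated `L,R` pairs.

Round 1 (k=46): L=172 R=172
Round 2 (k=33): L=172 R=159
Round 3 (k=28): L=159 R=199
Round 4 (k=12): L=199 R=196
Round 5 (k=20): L=196 R=144

Answer: 172,172 172,159 159,199 199,196 196,144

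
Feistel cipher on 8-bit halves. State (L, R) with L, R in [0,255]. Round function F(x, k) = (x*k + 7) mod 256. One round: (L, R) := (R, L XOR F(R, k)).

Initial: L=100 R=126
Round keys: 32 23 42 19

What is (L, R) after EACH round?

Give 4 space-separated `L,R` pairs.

Round 1 (k=32): L=126 R=163
Round 2 (k=23): L=163 R=210
Round 3 (k=42): L=210 R=216
Round 4 (k=19): L=216 R=221

Answer: 126,163 163,210 210,216 216,221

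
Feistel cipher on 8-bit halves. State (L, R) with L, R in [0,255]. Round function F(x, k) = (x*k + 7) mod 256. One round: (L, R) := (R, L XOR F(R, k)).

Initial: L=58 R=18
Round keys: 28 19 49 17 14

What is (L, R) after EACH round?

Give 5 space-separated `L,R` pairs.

Answer: 18,197 197,180 180,190 190,17 17,75

Derivation:
Round 1 (k=28): L=18 R=197
Round 2 (k=19): L=197 R=180
Round 3 (k=49): L=180 R=190
Round 4 (k=17): L=190 R=17
Round 5 (k=14): L=17 R=75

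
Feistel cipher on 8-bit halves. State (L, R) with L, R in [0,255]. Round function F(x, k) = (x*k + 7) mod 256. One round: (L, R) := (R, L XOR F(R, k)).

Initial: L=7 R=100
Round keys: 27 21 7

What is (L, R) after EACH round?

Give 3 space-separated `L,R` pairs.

Answer: 100,148 148,79 79,164

Derivation:
Round 1 (k=27): L=100 R=148
Round 2 (k=21): L=148 R=79
Round 3 (k=7): L=79 R=164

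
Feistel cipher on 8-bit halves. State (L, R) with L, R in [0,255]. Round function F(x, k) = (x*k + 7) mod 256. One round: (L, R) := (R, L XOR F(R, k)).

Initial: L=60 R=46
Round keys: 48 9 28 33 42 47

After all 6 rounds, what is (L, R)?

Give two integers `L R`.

Round 1 (k=48): L=46 R=155
Round 2 (k=9): L=155 R=84
Round 3 (k=28): L=84 R=172
Round 4 (k=33): L=172 R=103
Round 5 (k=42): L=103 R=65
Round 6 (k=47): L=65 R=145

Answer: 65 145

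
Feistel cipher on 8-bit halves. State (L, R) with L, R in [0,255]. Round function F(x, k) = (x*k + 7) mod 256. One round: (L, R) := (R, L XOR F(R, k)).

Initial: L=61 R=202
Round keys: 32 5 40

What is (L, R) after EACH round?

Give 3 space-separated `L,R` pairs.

Answer: 202,122 122,163 163,5

Derivation:
Round 1 (k=32): L=202 R=122
Round 2 (k=5): L=122 R=163
Round 3 (k=40): L=163 R=5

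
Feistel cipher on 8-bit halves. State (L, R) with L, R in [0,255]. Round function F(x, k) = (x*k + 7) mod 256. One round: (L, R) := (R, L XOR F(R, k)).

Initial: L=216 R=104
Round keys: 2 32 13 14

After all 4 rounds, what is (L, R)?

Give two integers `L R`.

Answer: 69 66

Derivation:
Round 1 (k=2): L=104 R=15
Round 2 (k=32): L=15 R=143
Round 3 (k=13): L=143 R=69
Round 4 (k=14): L=69 R=66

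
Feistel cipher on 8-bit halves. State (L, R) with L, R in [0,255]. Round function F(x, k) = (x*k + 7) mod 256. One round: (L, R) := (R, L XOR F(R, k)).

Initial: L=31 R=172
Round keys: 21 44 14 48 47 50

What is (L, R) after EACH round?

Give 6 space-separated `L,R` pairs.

Answer: 172,60 60,251 251,253 253,140 140,70 70,63

Derivation:
Round 1 (k=21): L=172 R=60
Round 2 (k=44): L=60 R=251
Round 3 (k=14): L=251 R=253
Round 4 (k=48): L=253 R=140
Round 5 (k=47): L=140 R=70
Round 6 (k=50): L=70 R=63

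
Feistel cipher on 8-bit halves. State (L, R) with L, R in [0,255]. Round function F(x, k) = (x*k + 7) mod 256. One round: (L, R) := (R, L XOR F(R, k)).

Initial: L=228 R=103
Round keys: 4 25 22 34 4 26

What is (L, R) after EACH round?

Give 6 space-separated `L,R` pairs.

Answer: 103,71 71,145 145,58 58,42 42,149 149,3

Derivation:
Round 1 (k=4): L=103 R=71
Round 2 (k=25): L=71 R=145
Round 3 (k=22): L=145 R=58
Round 4 (k=34): L=58 R=42
Round 5 (k=4): L=42 R=149
Round 6 (k=26): L=149 R=3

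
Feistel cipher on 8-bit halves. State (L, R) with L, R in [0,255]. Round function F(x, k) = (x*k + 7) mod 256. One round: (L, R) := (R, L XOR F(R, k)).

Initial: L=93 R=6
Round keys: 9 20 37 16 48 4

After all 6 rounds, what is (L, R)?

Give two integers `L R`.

Answer: 235 245

Derivation:
Round 1 (k=9): L=6 R=96
Round 2 (k=20): L=96 R=129
Round 3 (k=37): L=129 R=204
Round 4 (k=16): L=204 R=70
Round 5 (k=48): L=70 R=235
Round 6 (k=4): L=235 R=245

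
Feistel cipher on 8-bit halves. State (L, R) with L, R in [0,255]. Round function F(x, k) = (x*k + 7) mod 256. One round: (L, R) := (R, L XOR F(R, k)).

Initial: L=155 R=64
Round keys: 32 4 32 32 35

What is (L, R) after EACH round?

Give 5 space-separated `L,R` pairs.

Answer: 64,156 156,55 55,123 123,80 80,140

Derivation:
Round 1 (k=32): L=64 R=156
Round 2 (k=4): L=156 R=55
Round 3 (k=32): L=55 R=123
Round 4 (k=32): L=123 R=80
Round 5 (k=35): L=80 R=140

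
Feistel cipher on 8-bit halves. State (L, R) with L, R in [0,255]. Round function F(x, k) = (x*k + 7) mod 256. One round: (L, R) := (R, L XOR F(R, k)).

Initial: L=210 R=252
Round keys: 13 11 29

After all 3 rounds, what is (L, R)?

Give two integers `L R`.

Answer: 238 252

Derivation:
Round 1 (k=13): L=252 R=1
Round 2 (k=11): L=1 R=238
Round 3 (k=29): L=238 R=252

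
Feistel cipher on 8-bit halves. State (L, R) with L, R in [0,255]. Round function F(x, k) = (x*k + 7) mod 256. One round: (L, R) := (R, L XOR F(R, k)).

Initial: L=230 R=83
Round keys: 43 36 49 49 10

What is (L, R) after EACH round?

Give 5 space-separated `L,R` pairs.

Answer: 83,30 30,108 108,173 173,72 72,122

Derivation:
Round 1 (k=43): L=83 R=30
Round 2 (k=36): L=30 R=108
Round 3 (k=49): L=108 R=173
Round 4 (k=49): L=173 R=72
Round 5 (k=10): L=72 R=122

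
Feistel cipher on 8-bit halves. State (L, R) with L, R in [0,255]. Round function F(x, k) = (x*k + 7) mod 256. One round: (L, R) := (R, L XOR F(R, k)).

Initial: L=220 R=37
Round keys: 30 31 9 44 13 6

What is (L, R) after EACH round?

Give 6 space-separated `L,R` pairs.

Answer: 37,129 129,131 131,35 35,136 136,204 204,71

Derivation:
Round 1 (k=30): L=37 R=129
Round 2 (k=31): L=129 R=131
Round 3 (k=9): L=131 R=35
Round 4 (k=44): L=35 R=136
Round 5 (k=13): L=136 R=204
Round 6 (k=6): L=204 R=71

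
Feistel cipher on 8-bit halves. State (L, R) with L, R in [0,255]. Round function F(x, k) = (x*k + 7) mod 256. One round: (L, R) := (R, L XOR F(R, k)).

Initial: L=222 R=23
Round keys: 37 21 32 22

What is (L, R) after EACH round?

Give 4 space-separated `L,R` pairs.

Answer: 23,132 132,204 204,3 3,133

Derivation:
Round 1 (k=37): L=23 R=132
Round 2 (k=21): L=132 R=204
Round 3 (k=32): L=204 R=3
Round 4 (k=22): L=3 R=133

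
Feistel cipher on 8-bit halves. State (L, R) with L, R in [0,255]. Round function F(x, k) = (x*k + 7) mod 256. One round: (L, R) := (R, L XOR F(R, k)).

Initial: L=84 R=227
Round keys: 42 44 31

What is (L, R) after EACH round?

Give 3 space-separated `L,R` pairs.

Answer: 227,17 17,16 16,230

Derivation:
Round 1 (k=42): L=227 R=17
Round 2 (k=44): L=17 R=16
Round 3 (k=31): L=16 R=230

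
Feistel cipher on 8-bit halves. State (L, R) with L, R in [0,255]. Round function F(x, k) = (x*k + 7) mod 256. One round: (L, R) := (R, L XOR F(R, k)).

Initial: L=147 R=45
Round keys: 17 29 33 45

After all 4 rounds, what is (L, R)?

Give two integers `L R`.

Round 1 (k=17): L=45 R=151
Round 2 (k=29): L=151 R=15
Round 3 (k=33): L=15 R=97
Round 4 (k=45): L=97 R=27

Answer: 97 27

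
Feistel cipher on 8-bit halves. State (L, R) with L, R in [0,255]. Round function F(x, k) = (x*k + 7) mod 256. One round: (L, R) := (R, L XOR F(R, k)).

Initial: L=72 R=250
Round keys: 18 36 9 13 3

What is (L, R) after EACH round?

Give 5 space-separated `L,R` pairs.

Answer: 250,211 211,73 73,75 75,159 159,175

Derivation:
Round 1 (k=18): L=250 R=211
Round 2 (k=36): L=211 R=73
Round 3 (k=9): L=73 R=75
Round 4 (k=13): L=75 R=159
Round 5 (k=3): L=159 R=175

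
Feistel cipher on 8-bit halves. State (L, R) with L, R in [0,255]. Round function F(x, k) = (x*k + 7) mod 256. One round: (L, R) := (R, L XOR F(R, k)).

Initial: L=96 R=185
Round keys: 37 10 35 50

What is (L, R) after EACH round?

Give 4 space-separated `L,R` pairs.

Round 1 (k=37): L=185 R=164
Round 2 (k=10): L=164 R=214
Round 3 (k=35): L=214 R=237
Round 4 (k=50): L=237 R=135

Answer: 185,164 164,214 214,237 237,135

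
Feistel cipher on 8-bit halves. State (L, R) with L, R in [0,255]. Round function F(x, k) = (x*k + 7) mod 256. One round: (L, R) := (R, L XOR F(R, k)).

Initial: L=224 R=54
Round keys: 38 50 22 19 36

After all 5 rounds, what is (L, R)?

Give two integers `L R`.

Round 1 (k=38): L=54 R=235
Round 2 (k=50): L=235 R=219
Round 3 (k=22): L=219 R=50
Round 4 (k=19): L=50 R=102
Round 5 (k=36): L=102 R=109

Answer: 102 109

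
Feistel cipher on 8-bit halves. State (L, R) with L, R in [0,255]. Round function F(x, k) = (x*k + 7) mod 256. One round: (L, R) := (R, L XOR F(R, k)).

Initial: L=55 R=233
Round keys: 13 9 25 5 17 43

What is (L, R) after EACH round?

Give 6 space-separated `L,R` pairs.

Answer: 233,235 235,163 163,25 25,39 39,135 135,147

Derivation:
Round 1 (k=13): L=233 R=235
Round 2 (k=9): L=235 R=163
Round 3 (k=25): L=163 R=25
Round 4 (k=5): L=25 R=39
Round 5 (k=17): L=39 R=135
Round 6 (k=43): L=135 R=147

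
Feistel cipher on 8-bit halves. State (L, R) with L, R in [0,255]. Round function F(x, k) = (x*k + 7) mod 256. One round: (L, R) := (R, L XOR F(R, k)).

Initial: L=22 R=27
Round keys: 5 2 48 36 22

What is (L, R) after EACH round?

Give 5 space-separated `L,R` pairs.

Answer: 27,152 152,44 44,223 223,79 79,14

Derivation:
Round 1 (k=5): L=27 R=152
Round 2 (k=2): L=152 R=44
Round 3 (k=48): L=44 R=223
Round 4 (k=36): L=223 R=79
Round 5 (k=22): L=79 R=14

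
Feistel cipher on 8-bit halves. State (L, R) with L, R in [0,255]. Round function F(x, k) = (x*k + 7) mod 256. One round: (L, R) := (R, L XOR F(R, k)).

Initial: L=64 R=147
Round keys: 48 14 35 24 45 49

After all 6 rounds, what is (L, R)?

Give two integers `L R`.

Round 1 (k=48): L=147 R=215
Round 2 (k=14): L=215 R=90
Round 3 (k=35): L=90 R=130
Round 4 (k=24): L=130 R=109
Round 5 (k=45): L=109 R=178
Round 6 (k=49): L=178 R=116

Answer: 178 116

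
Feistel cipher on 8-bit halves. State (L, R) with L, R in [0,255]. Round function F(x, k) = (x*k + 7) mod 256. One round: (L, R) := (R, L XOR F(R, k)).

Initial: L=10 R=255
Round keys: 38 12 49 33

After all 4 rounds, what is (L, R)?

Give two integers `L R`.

Round 1 (k=38): L=255 R=235
Round 2 (k=12): L=235 R=244
Round 3 (k=49): L=244 R=80
Round 4 (k=33): L=80 R=163

Answer: 80 163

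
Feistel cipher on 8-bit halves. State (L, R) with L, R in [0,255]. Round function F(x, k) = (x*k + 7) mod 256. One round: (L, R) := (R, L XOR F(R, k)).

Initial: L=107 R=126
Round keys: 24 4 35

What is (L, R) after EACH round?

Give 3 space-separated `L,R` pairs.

Answer: 126,188 188,137 137,126

Derivation:
Round 1 (k=24): L=126 R=188
Round 2 (k=4): L=188 R=137
Round 3 (k=35): L=137 R=126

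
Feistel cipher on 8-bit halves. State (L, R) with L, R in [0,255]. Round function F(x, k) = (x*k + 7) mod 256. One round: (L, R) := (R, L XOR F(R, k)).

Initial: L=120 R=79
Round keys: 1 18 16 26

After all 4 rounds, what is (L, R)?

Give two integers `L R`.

Round 1 (k=1): L=79 R=46
Round 2 (k=18): L=46 R=12
Round 3 (k=16): L=12 R=233
Round 4 (k=26): L=233 R=189

Answer: 233 189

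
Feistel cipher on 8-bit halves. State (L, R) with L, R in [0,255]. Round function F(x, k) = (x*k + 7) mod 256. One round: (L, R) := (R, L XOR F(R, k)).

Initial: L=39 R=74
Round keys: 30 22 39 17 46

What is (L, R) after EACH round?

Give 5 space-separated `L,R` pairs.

Answer: 74,148 148,245 245,206 206,64 64,73

Derivation:
Round 1 (k=30): L=74 R=148
Round 2 (k=22): L=148 R=245
Round 3 (k=39): L=245 R=206
Round 4 (k=17): L=206 R=64
Round 5 (k=46): L=64 R=73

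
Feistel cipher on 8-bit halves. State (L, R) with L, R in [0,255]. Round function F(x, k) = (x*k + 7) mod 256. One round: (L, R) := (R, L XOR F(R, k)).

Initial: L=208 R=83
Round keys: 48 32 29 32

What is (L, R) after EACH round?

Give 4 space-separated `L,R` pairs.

Round 1 (k=48): L=83 R=71
Round 2 (k=32): L=71 R=180
Round 3 (k=29): L=180 R=44
Round 4 (k=32): L=44 R=51

Answer: 83,71 71,180 180,44 44,51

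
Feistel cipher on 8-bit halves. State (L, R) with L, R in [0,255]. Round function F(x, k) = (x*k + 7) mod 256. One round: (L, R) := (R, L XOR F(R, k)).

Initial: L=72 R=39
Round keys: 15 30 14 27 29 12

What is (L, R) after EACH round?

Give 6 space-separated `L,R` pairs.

Round 1 (k=15): L=39 R=24
Round 2 (k=30): L=24 R=240
Round 3 (k=14): L=240 R=63
Round 4 (k=27): L=63 R=92
Round 5 (k=29): L=92 R=76
Round 6 (k=12): L=76 R=203

Answer: 39,24 24,240 240,63 63,92 92,76 76,203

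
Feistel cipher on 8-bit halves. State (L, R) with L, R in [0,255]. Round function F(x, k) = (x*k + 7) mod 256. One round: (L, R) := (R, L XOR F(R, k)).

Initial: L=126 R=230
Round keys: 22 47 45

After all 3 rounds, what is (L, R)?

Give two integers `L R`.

Round 1 (k=22): L=230 R=181
Round 2 (k=47): L=181 R=164
Round 3 (k=45): L=164 R=110

Answer: 164 110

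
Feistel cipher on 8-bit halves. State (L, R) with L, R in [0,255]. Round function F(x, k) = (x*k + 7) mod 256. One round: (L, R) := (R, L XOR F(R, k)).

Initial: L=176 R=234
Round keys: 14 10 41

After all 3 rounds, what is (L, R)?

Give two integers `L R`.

Answer: 15 13

Derivation:
Round 1 (k=14): L=234 R=99
Round 2 (k=10): L=99 R=15
Round 3 (k=41): L=15 R=13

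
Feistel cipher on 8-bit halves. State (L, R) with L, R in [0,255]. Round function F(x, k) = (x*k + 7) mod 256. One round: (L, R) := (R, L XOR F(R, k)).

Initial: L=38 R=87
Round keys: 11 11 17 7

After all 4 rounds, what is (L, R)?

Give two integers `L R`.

Answer: 115 198

Derivation:
Round 1 (k=11): L=87 R=226
Round 2 (k=11): L=226 R=234
Round 3 (k=17): L=234 R=115
Round 4 (k=7): L=115 R=198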